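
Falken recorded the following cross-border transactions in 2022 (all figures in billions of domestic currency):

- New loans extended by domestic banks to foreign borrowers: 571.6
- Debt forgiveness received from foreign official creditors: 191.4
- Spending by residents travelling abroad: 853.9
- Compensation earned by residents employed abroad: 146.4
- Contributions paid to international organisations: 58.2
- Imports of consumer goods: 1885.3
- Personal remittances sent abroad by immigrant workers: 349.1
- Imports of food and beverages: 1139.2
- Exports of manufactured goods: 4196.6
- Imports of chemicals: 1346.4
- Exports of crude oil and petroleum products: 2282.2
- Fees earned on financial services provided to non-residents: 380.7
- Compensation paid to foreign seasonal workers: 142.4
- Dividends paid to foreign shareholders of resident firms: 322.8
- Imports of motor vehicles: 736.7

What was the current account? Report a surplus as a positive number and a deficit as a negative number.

171.9

Goods: 2282.2 - 736.7 - 1139.2 - 1885.3 - 1346.4 + 4196.6 = 1371.2
Services: 380.7 - 853.9 = -473.2
Primary income: -142.4 + 146.4 - 322.8 = -318.8
Secondary income: -58.2 - 349.1 = -407.3
Current account = 1371.2 + (-473.2) + (-318.8) + (-407.3) = 171.9
(Excluded from the current account — financial account: new loans extended by domestic banks to foreign borrowers 571.6; capital account: debt forgiveness received from foreign official creditors 191.4.)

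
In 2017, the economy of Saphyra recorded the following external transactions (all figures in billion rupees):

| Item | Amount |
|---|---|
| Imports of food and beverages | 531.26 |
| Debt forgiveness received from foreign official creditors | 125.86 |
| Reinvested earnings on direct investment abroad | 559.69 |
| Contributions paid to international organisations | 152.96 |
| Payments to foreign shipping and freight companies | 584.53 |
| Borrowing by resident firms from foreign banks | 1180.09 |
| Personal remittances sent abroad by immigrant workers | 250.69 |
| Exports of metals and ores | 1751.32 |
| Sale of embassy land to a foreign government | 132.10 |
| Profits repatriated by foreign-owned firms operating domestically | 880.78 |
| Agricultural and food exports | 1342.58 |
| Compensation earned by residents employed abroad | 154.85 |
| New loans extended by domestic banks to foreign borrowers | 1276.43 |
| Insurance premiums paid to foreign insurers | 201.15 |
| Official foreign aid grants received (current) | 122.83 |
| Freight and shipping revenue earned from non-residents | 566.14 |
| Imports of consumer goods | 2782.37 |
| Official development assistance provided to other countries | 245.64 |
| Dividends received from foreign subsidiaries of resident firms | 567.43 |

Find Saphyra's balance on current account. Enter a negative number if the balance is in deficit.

Goods: -531.26 - 2782.37 + 1751.32 + 1342.58 = -219.73
Services: -584.53 - 201.15 + 566.14 = -219.54
Primary income: 567.43 - 880.78 + 154.85 + 559.69 = 401.19
Secondary income: 122.83 - 245.64 - 152.96 - 250.69 = -526.46
Current account = (-219.73) + (-219.54) + 401.19 + (-526.46) = -564.54
(Excluded from the current account — capital account: debt forgiveness received from foreign official creditors 125.86, sale of embassy land to a foreign government 132.10; financial account: borrowing by resident firms from foreign banks 1180.09, new loans extended by domestic banks to foreign borrowers 1276.43.)

-564.54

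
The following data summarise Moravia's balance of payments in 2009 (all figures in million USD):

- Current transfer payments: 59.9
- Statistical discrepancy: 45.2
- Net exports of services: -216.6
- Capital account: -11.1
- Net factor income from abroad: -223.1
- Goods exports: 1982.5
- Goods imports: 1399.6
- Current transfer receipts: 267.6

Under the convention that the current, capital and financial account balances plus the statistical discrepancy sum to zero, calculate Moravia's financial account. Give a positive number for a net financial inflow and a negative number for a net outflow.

-385.0

Goods balance = 1982.5 - 1399.6 = 582.9
Services balance = -216.6
Trade balance (goods + services) = 582.9 + (-216.6) = 366.3
Net primary income = -223.1
Net secondary income = 267.6 - 59.9 = 207.7
Current account = 366.3 + (-223.1) + 207.7 = 350.9
Financial account = -(350.9 + (-11.1) + 45.2) = -385.0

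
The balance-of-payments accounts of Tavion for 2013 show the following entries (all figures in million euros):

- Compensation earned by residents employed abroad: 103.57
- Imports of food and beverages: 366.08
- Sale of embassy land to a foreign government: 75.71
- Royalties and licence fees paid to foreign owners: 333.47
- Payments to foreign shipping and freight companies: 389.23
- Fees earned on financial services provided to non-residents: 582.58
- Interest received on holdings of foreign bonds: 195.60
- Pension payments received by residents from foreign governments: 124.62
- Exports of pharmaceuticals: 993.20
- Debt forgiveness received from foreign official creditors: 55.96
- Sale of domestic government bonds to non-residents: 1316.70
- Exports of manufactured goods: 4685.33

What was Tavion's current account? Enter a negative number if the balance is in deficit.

Goods: 993.20 - 366.08 + 4685.33 = 5312.45
Services: 582.58 - 389.23 - 333.47 = -140.12
Primary income: 103.57 + 195.60 = 299.17
Secondary income: 124.62
Current account = 5312.45 + (-140.12) + 299.17 + 124.62 = 5596.12
(Excluded from the current account — capital account: sale of embassy land to a foreign government 75.71, debt forgiveness received from foreign official creditors 55.96; financial account: sale of domestic government bonds to non-residents 1316.70.)

5596.12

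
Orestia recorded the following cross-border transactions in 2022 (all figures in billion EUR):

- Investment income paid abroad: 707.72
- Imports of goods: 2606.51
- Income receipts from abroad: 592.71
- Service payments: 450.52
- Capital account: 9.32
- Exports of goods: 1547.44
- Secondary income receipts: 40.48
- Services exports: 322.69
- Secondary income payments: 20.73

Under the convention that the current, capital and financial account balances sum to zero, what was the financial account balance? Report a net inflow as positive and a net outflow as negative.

Goods balance = 1547.44 - 2606.51 = -1059.07
Services balance = 322.69 - 450.52 = -127.83
Trade balance (goods + services) = -1059.07 + (-127.83) = -1186.90
Net primary income = 592.71 - 707.72 = -115.01
Net secondary income = 40.48 - 20.73 = 19.75
Current account = -1186.90 + (-115.01) + 19.75 = -1282.16
Financial account = -(-1282.16 + 9.32) = 1272.84

1272.84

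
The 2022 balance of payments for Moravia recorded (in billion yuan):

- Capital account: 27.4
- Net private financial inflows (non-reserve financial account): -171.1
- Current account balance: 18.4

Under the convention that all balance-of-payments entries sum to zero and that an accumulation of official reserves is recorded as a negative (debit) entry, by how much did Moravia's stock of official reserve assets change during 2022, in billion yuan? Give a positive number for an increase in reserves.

Official reserve transactions balance = -(18.4 + 27.4 + (-171.1)) = 125.3
An accumulation of reserves is recorded as a debit (negative entry), so the change in the stock of reserves is the negative of that balance.
Change in official reserves = -(125.3) = -125.3

-125.3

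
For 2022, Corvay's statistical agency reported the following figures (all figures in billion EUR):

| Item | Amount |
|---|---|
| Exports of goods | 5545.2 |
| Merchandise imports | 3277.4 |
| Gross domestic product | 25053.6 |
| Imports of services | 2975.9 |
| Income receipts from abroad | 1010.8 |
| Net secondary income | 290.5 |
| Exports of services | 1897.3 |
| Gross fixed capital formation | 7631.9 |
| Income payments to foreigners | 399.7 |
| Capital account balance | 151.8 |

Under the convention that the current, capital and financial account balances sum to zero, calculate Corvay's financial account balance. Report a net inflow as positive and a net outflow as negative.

Goods balance = 5545.2 - 3277.4 = 2267.8
Services balance = 1897.3 - 2975.9 = -1078.6
Trade balance (goods + services) = 2267.8 + (-1078.6) = 1189.2
Net primary income = 1010.8 - 399.7 = 611.1
Net secondary income = 290.5
Current account = 1189.2 + 611.1 + 290.5 = 2090.8
Financial account = -(2090.8 + 151.8) = -2242.6

-2242.6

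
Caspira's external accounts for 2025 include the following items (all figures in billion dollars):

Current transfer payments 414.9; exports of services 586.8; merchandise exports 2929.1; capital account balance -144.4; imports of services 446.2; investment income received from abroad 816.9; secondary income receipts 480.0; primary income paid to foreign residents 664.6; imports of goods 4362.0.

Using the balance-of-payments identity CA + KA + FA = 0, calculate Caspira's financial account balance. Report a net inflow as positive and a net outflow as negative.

Goods balance = 2929.1 - 4362.0 = -1432.9
Services balance = 586.8 - 446.2 = 140.6
Trade balance (goods + services) = -1432.9 + 140.6 = -1292.3
Net primary income = 816.9 - 664.6 = 152.3
Net secondary income = 480.0 - 414.9 = 65.1
Current account = -1292.3 + 152.3 + 65.1 = -1074.9
Financial account = -(-1074.9 + (-144.4)) = 1219.3

1219.3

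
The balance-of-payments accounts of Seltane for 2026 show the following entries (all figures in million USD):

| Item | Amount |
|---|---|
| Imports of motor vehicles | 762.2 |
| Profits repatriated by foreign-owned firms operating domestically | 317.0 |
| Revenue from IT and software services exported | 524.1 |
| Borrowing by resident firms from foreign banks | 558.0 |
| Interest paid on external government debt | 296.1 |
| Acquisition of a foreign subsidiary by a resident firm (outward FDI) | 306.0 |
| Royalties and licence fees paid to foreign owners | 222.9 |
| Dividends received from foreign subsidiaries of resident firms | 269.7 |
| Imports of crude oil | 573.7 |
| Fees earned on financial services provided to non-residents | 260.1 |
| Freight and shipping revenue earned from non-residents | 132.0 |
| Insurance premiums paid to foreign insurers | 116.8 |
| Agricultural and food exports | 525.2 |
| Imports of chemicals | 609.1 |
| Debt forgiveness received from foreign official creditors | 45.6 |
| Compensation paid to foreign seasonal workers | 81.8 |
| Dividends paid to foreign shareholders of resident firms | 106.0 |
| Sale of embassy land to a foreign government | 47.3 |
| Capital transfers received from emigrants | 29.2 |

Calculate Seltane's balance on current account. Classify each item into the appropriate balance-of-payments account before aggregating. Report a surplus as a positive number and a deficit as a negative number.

Goods: -762.2 - 573.7 + 525.2 - 609.1 = -1419.8
Services: 524.1 - 116.8 + 260.1 - 222.9 + 132.0 = 576.5
Primary income: 269.7 - 81.8 - 106.0 - 296.1 - 317.0 = -531.2
Current account = (-1419.8) + 576.5 + (-531.2) = -1374.5
(Excluded from the current account — financial account: borrowing by resident firms from foreign banks 558.0, acquisition of a foreign subsidiary by a resident firm (outward FDI) 306.0; capital account: debt forgiveness received from foreign official creditors 45.6, sale of embassy land to a foreign government 47.3, capital transfers received from emigrants 29.2.)

-1374.5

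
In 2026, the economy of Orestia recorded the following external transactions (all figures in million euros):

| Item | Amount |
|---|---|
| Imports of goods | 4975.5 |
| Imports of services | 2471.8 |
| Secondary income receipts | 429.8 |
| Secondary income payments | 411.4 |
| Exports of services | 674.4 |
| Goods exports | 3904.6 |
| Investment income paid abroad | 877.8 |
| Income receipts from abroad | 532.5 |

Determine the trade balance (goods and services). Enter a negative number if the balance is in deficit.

-2868.3

Goods balance = 3904.6 - 4975.5 = -1070.9
Services balance = 674.4 - 2471.8 = -1797.4
Trade balance (goods + services) = -1070.9 + (-1797.4) = -2868.3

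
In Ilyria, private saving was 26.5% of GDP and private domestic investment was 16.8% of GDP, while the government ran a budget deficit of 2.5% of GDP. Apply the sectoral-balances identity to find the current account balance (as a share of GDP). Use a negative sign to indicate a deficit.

By the sectoral-balances identity, CA = (S_private - I) + (T - G).
Private balance = 26.5 - 16.8 = 9.7
Government balance (T - G) = -2.5
CA = 9.7 + (-2.5) = 7.2

7.2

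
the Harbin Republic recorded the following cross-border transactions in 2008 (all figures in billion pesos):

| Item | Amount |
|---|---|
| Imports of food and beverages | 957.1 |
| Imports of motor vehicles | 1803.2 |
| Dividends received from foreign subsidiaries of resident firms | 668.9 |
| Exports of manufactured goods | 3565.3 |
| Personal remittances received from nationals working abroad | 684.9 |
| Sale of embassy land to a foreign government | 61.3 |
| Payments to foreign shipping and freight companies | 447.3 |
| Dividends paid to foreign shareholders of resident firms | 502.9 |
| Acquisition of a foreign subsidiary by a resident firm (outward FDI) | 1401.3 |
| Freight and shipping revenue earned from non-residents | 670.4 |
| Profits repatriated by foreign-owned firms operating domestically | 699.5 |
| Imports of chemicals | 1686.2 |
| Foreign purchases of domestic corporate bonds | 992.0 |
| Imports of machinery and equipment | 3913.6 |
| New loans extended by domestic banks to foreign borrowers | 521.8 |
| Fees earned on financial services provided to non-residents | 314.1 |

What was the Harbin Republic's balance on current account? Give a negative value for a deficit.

-4106.2

Goods: -1686.2 - 957.1 + 3565.3 - 3913.6 - 1803.2 = -4794.8
Services: 314.1 - 447.3 + 670.4 = 537.2
Primary income: -502.9 + 668.9 - 699.5 = -533.5
Secondary income: 684.9
Current account = (-4794.8) + 537.2 + (-533.5) + 684.9 = -4106.2
(Excluded from the current account — capital account: sale of embassy land to a foreign government 61.3; financial account: acquisition of a foreign subsidiary by a resident firm (outward FDI) 1401.3, foreign purchases of domestic corporate bonds 992.0, new loans extended by domestic banks to foreign borrowers 521.8.)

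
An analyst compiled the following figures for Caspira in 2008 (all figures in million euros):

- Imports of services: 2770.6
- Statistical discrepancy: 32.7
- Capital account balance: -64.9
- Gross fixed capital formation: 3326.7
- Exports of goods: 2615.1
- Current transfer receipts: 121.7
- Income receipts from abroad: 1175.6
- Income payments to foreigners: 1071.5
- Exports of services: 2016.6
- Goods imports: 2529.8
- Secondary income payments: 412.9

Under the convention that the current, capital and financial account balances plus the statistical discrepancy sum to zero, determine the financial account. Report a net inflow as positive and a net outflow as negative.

888.0

Goods balance = 2615.1 - 2529.8 = 85.3
Services balance = 2016.6 - 2770.6 = -754.0
Trade balance (goods + services) = 85.3 + (-754.0) = -668.7
Net primary income = 1175.6 - 1071.5 = 104.1
Net secondary income = 121.7 - 412.9 = -291.2
Current account = -668.7 + 104.1 + (-291.2) = -855.8
Financial account = -(-855.8 + (-64.9) + 32.7) = 888.0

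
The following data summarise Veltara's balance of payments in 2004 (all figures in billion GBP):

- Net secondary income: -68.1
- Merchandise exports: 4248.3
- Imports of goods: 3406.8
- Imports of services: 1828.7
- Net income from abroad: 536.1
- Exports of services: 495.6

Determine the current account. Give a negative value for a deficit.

Goods balance = 4248.3 - 3406.8 = 841.5
Services balance = 495.6 - 1828.7 = -1333.1
Trade balance (goods + services) = 841.5 + (-1333.1) = -491.6
Net primary income = 536.1
Net secondary income = -68.1
Current account = -491.6 + 536.1 + (-68.1) = -23.6

-23.6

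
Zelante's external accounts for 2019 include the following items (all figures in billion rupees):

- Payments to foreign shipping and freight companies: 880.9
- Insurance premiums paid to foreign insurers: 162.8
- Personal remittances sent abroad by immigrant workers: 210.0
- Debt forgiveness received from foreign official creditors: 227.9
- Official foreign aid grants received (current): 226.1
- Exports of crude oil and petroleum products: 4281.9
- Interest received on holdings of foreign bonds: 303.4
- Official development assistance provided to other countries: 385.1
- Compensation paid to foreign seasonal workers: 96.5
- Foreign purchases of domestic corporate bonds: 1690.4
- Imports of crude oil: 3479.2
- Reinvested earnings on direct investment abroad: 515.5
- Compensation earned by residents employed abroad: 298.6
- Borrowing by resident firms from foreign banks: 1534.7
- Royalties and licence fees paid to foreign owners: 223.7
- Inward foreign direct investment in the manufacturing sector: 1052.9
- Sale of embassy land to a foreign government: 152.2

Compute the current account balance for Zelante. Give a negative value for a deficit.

Goods: 4281.9 - 3479.2 = 802.7
Services: -162.8 - 223.7 - 880.9 = -1267.4
Primary income: 298.6 + 515.5 - 96.5 + 303.4 = 1021.0
Secondary income: -210.0 - 385.1 + 226.1 = -369.0
Current account = 802.7 + (-1267.4) + 1021.0 + (-369.0) = 187.3
(Excluded from the current account — capital account: debt forgiveness received from foreign official creditors 227.9, sale of embassy land to a foreign government 152.2; financial account: foreign purchases of domestic corporate bonds 1690.4, borrowing by resident firms from foreign banks 1534.7, inward foreign direct investment in the manufacturing sector 1052.9.)

187.3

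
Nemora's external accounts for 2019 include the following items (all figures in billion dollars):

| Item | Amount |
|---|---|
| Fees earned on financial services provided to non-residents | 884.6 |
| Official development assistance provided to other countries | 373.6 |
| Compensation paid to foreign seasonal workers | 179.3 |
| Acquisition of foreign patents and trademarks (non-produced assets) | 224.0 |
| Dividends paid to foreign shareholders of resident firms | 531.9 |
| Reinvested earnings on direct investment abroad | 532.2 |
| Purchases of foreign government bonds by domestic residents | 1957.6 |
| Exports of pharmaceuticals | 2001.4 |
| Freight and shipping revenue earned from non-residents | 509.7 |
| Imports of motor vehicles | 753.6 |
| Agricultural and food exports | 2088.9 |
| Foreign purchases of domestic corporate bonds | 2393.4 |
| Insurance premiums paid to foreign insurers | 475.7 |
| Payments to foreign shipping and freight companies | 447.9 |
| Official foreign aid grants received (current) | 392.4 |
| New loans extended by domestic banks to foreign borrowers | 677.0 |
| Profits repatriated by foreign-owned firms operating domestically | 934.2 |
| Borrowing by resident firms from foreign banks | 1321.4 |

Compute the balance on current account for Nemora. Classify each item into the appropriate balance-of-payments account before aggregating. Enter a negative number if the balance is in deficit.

2713.0

Goods: 2001.4 - 753.6 + 2088.9 = 3336.7
Services: 884.6 - 447.9 + 509.7 - 475.7 = 470.7
Primary income: -179.3 - 531.9 + 532.2 - 934.2 = -1113.2
Secondary income: -373.6 + 392.4 = 18.8
Current account = 3336.7 + 470.7 + (-1113.2) + 18.8 = 2713.0
(Excluded from the current account — capital account: acquisition of foreign patents and trademarks (non-produced assets) 224.0; financial account: purchases of foreign government bonds by domestic residents 1957.6, foreign purchases of domestic corporate bonds 2393.4, new loans extended by domestic banks to foreign borrowers 677.0, borrowing by resident firms from foreign banks 1321.4.)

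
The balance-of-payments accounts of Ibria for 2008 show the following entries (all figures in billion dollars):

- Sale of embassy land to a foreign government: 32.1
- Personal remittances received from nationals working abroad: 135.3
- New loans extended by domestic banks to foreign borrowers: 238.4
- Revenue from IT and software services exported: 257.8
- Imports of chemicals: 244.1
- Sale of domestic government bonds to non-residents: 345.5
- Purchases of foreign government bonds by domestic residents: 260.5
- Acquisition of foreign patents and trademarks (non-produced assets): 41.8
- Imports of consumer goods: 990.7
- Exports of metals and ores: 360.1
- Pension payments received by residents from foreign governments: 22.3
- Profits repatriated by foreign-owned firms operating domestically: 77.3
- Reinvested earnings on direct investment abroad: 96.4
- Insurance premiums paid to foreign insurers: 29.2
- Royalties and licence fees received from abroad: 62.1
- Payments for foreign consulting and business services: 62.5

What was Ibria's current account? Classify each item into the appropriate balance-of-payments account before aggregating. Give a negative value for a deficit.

Goods: -990.7 + 360.1 - 244.1 = -874.7
Services: -29.2 + 62.1 + 257.8 - 62.5 = 228.2
Primary income: -77.3 + 96.4 = 19.1
Secondary income: 135.3 + 22.3 = 157.6
Current account = (-874.7) + 228.2 + 19.1 + 157.6 = -469.8
(Excluded from the current account — capital account: sale of embassy land to a foreign government 32.1, acquisition of foreign patents and trademarks (non-produced assets) 41.8; financial account: new loans extended by domestic banks to foreign borrowers 238.4, sale of domestic government bonds to non-residents 345.5, purchases of foreign government bonds by domestic residents 260.5.)

-469.8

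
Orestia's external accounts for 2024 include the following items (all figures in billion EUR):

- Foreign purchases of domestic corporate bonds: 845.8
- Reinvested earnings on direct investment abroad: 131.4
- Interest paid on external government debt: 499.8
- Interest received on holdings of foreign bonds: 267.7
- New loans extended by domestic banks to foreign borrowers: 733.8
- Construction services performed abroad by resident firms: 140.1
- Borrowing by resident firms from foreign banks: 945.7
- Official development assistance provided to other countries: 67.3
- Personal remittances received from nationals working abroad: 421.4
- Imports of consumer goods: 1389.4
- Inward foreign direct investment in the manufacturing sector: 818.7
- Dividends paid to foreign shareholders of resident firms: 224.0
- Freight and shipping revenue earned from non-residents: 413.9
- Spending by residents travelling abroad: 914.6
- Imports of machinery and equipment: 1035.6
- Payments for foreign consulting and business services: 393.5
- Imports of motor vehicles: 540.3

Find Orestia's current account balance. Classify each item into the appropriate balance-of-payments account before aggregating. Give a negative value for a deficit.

Goods: -540.3 - 1389.4 - 1035.6 = -2965.3
Services: -393.5 - 914.6 + 413.9 + 140.1 = -754.1
Primary income: 267.7 - 224.0 - 499.8 + 131.4 = -324.7
Secondary income: -67.3 + 421.4 = 354.1
Current account = (-2965.3) + (-754.1) + (-324.7) + 354.1 = -3690.0
(Excluded from the current account — financial account: foreign purchases of domestic corporate bonds 845.8, new loans extended by domestic banks to foreign borrowers 733.8, borrowing by resident firms from foreign banks 945.7, inward foreign direct investment in the manufacturing sector 818.7.)

-3690.0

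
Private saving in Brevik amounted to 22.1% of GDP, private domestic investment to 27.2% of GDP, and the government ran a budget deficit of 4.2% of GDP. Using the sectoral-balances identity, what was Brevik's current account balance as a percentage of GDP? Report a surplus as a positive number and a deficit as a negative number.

-9.3

By the sectoral-balances identity, CA = (S_private - I) + (T - G).
Private balance = 22.1 - 27.2 = -5.1
Government balance (T - G) = -4.2
CA = -5.1 + (-4.2) = -9.3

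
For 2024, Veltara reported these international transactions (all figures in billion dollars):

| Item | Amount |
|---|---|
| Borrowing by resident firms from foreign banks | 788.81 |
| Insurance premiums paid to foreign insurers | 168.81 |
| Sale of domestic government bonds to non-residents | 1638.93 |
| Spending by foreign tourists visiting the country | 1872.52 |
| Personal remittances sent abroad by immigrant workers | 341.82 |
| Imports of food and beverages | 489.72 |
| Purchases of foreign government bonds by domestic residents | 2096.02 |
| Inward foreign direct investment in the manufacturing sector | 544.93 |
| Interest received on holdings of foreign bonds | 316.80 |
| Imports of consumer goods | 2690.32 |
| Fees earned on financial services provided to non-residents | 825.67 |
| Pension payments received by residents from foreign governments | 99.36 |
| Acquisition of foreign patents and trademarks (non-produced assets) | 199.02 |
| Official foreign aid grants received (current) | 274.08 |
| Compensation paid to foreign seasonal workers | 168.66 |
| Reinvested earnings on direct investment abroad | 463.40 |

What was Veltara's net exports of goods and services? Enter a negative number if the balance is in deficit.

-650.66

Goods: -489.72 - 2690.32 = -3180.04
Services: 1872.52 + 825.67 - 168.81 = 2529.38
Trade balance = -3180.04 + 2529.38 = -650.66
(Excluded from the trade balance — financial account: borrowing by resident firms from foreign banks 788.81, sale of domestic government bonds to non-residents 1638.93, purchases of foreign government bonds by domestic residents 2096.02, inward foreign direct investment in the manufacturing sector 544.93; secondary income: personal remittances sent abroad by immigrant workers 341.82, pension payments received by residents from foreign governments 99.36, official foreign aid grants received (current) 274.08; primary income: interest received on holdings of foreign bonds 316.80, compensation paid to foreign seasonal workers 168.66, reinvested earnings on direct investment abroad 463.40; capital account: acquisition of foreign patents and trademarks (non-produced assets) 199.02.)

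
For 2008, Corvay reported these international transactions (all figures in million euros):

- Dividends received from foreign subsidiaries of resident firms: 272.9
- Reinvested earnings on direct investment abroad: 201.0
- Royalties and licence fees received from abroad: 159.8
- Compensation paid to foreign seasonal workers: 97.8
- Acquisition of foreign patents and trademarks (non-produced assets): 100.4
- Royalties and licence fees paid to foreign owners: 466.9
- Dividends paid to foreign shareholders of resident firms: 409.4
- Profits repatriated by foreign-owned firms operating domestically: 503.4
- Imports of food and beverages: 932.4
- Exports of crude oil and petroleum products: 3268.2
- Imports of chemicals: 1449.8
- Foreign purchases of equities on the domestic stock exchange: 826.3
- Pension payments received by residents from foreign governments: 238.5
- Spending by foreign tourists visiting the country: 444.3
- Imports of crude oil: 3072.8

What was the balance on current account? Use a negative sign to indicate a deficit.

-2347.8

Goods: -932.4 - 1449.8 + 3268.2 - 3072.8 = -2186.8
Services: -466.9 + 444.3 + 159.8 = 137.2
Primary income: -503.4 + 272.9 + 201.0 - 97.8 - 409.4 = -536.7
Secondary income: 238.5
Current account = (-2186.8) + 137.2 + (-536.7) + 238.5 = -2347.8
(Excluded from the current account — capital account: acquisition of foreign patents and trademarks (non-produced assets) 100.4; financial account: foreign purchases of equities on the domestic stock exchange 826.3.)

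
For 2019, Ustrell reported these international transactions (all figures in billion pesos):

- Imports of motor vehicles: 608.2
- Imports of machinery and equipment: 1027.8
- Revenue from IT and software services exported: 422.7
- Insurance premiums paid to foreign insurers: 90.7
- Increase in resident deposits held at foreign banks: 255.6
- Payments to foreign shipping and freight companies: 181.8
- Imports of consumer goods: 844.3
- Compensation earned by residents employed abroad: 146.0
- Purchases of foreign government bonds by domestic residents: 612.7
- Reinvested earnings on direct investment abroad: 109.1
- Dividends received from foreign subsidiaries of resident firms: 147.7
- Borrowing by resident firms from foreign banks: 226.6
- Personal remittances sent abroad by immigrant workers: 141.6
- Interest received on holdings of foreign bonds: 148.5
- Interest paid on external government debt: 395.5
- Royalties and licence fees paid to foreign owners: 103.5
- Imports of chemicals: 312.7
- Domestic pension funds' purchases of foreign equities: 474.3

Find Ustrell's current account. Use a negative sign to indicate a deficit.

Goods: -844.3 - 312.7 - 608.2 - 1027.8 = -2793.0
Services: -181.8 + 422.7 - 90.7 - 103.5 = 46.7
Primary income: 147.7 - 395.5 + 148.5 + 146.0 + 109.1 = 155.8
Secondary income: -141.6
Current account = (-2793.0) + 46.7 + 155.8 + (-141.6) = -2732.1
(Excluded from the current account — financial account: increase in resident deposits held at foreign banks 255.6, purchases of foreign government bonds by domestic residents 612.7, borrowing by resident firms from foreign banks 226.6, domestic pension funds' purchases of foreign equities 474.3.)

-2732.1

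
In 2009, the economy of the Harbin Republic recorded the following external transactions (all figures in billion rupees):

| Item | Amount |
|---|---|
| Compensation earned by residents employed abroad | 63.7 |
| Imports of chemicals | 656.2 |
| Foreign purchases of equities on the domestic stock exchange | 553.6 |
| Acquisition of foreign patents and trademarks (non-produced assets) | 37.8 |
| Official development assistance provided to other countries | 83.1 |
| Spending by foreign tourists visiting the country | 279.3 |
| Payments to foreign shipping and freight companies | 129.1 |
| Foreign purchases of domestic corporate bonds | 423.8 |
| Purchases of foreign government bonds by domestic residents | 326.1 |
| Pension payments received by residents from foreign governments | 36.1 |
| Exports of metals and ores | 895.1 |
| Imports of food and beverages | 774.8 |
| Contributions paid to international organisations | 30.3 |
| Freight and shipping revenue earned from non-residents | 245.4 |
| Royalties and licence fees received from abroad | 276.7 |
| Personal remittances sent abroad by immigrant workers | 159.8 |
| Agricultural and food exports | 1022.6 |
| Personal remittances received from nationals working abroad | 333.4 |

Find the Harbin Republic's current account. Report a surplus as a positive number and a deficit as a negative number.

1319.0

Goods: -656.2 + 895.1 - 774.8 + 1022.6 = 486.7
Services: 279.3 + 245.4 - 129.1 + 276.7 = 672.3
Primary income: 63.7
Secondary income: -159.8 - 30.3 + 36.1 + 333.4 - 83.1 = 96.3
Current account = 486.7 + 672.3 + 63.7 + 96.3 = 1319.0
(Excluded from the current account — financial account: foreign purchases of equities on the domestic stock exchange 553.6, foreign purchases of domestic corporate bonds 423.8, purchases of foreign government bonds by domestic residents 326.1; capital account: acquisition of foreign patents and trademarks (non-produced assets) 37.8.)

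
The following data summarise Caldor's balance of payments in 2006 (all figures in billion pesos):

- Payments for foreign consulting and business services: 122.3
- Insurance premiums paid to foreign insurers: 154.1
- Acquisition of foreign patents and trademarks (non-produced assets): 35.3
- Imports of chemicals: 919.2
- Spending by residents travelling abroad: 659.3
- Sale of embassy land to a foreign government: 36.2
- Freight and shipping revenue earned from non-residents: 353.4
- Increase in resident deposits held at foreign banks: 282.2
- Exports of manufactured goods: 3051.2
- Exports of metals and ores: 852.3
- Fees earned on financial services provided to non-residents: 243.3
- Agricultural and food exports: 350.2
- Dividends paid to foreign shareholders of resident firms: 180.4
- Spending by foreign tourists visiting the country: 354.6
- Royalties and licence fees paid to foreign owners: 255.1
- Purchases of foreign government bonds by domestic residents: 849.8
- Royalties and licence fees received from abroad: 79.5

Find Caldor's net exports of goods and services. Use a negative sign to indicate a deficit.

Goods: 3051.2 + 350.2 - 919.2 + 852.3 = 3334.5
Services: 243.3 - 154.1 + 79.5 + 353.4 + 354.6 - 122.3 - 659.3 - 255.1 = -160.0
Trade balance = 3334.5 + (-160.0) = 3174.5
(Excluded from the trade balance — capital account: acquisition of foreign patents and trademarks (non-produced assets) 35.3, sale of embassy land to a foreign government 36.2; financial account: increase in resident deposits held at foreign banks 282.2, purchases of foreign government bonds by domestic residents 849.8; primary income: dividends paid to foreign shareholders of resident firms 180.4.)

3174.5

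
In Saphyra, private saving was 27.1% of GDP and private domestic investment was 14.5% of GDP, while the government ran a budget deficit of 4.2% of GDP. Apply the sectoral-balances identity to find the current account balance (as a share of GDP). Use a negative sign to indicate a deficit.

8.4

By the sectoral-balances identity, CA = (S_private - I) + (T - G).
Private balance = 27.1 - 14.5 = 12.6
Government balance (T - G) = -4.2
CA = 12.6 + (-4.2) = 8.4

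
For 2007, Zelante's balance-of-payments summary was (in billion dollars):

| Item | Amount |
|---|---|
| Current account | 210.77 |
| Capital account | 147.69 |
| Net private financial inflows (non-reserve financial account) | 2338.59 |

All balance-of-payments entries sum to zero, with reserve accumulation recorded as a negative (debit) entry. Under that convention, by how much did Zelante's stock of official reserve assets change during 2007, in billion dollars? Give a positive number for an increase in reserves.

Official reserve transactions balance = -(210.77 + 147.69 + 2338.59) = -2697.05
An accumulation of reserves is recorded as a debit (negative entry), so the change in the stock of reserves is the negative of that balance.
Change in official reserves = -(-2697.05) = 2697.05

2697.05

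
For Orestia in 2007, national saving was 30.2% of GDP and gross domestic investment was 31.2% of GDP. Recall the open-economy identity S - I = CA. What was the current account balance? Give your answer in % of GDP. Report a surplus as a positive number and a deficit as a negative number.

-1.0

S - I = CA (net lending to the rest of the world).
CA = S - I = 30.2 - 31.2 = -1.0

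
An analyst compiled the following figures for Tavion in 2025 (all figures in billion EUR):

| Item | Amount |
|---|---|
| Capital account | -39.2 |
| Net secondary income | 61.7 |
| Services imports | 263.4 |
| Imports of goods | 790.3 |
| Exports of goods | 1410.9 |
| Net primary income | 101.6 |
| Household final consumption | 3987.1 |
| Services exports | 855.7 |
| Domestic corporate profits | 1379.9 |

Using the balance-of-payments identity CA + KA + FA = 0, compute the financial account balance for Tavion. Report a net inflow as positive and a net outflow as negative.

Goods balance = 1410.9 - 790.3 = 620.6
Services balance = 855.7 - 263.4 = 592.3
Trade balance (goods + services) = 620.6 + 592.3 = 1212.9
Net primary income = 101.6
Net secondary income = 61.7
Current account = 1212.9 + 101.6 + 61.7 = 1376.2
Financial account = -(1376.2 + (-39.2)) = -1337.0

-1337.0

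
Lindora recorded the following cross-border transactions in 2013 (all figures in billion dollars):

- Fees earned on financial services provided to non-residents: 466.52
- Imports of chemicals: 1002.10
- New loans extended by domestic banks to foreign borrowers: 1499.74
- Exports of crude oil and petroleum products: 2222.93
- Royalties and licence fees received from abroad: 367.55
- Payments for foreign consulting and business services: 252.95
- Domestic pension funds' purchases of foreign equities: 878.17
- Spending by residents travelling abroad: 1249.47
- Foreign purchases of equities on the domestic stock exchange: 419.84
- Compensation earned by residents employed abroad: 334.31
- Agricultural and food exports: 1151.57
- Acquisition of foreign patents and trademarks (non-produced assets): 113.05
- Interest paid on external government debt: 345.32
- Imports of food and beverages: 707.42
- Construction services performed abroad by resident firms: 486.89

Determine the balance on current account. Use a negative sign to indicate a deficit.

1472.51

Goods: -707.42 + 1151.57 - 1002.10 + 2222.93 = 1664.98
Services: -1249.47 + 367.55 + 466.52 - 252.95 + 486.89 = -181.46
Primary income: -345.32 + 334.31 = -11.01
Current account = 1664.98 + (-181.46) + (-11.01) = 1472.51
(Excluded from the current account — financial account: new loans extended by domestic banks to foreign borrowers 1499.74, domestic pension funds' purchases of foreign equities 878.17, foreign purchases of equities on the domestic stock exchange 419.84; capital account: acquisition of foreign patents and trademarks (non-produced assets) 113.05.)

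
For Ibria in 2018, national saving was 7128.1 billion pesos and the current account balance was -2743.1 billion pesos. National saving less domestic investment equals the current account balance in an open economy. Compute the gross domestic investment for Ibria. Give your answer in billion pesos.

I = S - CA = 7128.1 - (-2743.1) = 9871.2

9871.2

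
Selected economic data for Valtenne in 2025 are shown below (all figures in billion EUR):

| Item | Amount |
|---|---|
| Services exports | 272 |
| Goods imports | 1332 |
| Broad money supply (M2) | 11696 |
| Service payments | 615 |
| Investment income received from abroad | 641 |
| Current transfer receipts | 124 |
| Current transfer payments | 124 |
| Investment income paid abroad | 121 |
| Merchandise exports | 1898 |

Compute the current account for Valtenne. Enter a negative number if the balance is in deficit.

Goods balance = 1898 - 1332 = 566
Services balance = 272 - 615 = -343
Trade balance (goods + services) = 566 + (-343) = 223
Net primary income = 641 - 121 = 520
Net secondary income = 124 - 124 = 0
Current account = 223 + 520 + 0 = 743

743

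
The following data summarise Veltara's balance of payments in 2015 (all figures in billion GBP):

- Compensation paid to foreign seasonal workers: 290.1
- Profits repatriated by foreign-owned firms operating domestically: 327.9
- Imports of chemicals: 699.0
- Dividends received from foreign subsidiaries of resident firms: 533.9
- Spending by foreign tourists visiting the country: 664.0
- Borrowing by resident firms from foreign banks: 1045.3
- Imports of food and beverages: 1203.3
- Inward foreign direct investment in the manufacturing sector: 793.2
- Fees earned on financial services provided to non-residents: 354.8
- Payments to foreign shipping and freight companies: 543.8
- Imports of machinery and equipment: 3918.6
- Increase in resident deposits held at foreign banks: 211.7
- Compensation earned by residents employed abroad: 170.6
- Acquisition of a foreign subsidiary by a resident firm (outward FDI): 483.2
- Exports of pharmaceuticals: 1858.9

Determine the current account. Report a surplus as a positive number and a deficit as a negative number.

-3400.5

Goods: -1203.3 - 3918.6 + 1858.9 - 699.0 = -3962.0
Services: 664.0 + 354.8 - 543.8 = 475.0
Primary income: -290.1 + 533.9 - 327.9 + 170.6 = 86.5
Current account = (-3962.0) + 475.0 + 86.5 = -3400.5
(Excluded from the current account — financial account: borrowing by resident firms from foreign banks 1045.3, inward foreign direct investment in the manufacturing sector 793.2, increase in resident deposits held at foreign banks 211.7, acquisition of a foreign subsidiary by a resident firm (outward FDI) 483.2.)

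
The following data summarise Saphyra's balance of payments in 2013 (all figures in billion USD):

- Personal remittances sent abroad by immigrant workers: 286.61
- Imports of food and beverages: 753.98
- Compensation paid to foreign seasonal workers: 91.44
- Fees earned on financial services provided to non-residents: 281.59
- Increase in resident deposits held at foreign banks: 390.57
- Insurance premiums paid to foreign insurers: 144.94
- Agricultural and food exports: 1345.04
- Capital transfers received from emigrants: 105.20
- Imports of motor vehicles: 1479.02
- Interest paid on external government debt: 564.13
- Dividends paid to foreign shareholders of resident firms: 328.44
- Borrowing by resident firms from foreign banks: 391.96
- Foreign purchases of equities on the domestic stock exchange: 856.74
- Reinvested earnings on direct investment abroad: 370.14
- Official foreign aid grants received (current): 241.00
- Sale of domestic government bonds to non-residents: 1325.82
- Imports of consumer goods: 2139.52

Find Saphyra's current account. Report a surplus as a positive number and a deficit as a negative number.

-3550.31

Goods: -753.98 - 2139.52 - 1479.02 + 1345.04 = -3027.48
Services: 281.59 - 144.94 = 136.65
Primary income: -564.13 - 91.44 + 370.14 - 328.44 = -613.87
Secondary income: 241.00 - 286.61 = -45.61
Current account = (-3027.48) + 136.65 + (-613.87) + (-45.61) = -3550.31
(Excluded from the current account — financial account: increase in resident deposits held at foreign banks 390.57, borrowing by resident firms from foreign banks 391.96, foreign purchases of equities on the domestic stock exchange 856.74, sale of domestic government bonds to non-residents 1325.82; capital account: capital transfers received from emigrants 105.20.)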